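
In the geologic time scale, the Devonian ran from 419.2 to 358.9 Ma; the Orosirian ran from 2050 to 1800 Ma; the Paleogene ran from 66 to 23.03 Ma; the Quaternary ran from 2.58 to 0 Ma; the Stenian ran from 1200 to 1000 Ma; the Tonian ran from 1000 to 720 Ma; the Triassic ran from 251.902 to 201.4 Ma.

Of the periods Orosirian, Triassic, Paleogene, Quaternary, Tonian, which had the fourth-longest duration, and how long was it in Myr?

Paleogene, 42.97 million years

Durations: Orosirian 250; Triassic 50.502; Paleogene 42.97; Quaternary 2.58; Tonian 280 Myr.
Sorted longest-first: Tonian (280), Orosirian (250), Triassic (50.502), Paleogene (42.97), Quaternary (2.58).
The fourth longest is Paleogene at 42.97 Myr.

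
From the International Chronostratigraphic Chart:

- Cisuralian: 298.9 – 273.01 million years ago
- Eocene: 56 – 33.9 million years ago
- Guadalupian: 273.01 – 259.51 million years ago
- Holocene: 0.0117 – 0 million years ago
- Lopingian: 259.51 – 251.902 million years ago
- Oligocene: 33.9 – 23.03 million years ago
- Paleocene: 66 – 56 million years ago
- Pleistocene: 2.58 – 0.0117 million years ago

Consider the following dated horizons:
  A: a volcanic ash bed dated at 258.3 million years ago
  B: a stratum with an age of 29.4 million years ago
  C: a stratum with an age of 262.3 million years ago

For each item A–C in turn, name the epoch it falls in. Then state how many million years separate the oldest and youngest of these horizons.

A — Lopingian; B — Oligocene; C — Guadalupian; span 232.9 million years

A: 258.3 Ma lies in 259.51–251.902 Ma, so Lopingian.
B: 29.4 Ma lies in 33.9–23.03 Ma, so Oligocene.
C: 262.3 Ma lies in 273.01–259.51 Ma, so Guadalupian.
Oldest = 262.3 Ma, youngest = 29.4 Ma → span 232.9 Myr.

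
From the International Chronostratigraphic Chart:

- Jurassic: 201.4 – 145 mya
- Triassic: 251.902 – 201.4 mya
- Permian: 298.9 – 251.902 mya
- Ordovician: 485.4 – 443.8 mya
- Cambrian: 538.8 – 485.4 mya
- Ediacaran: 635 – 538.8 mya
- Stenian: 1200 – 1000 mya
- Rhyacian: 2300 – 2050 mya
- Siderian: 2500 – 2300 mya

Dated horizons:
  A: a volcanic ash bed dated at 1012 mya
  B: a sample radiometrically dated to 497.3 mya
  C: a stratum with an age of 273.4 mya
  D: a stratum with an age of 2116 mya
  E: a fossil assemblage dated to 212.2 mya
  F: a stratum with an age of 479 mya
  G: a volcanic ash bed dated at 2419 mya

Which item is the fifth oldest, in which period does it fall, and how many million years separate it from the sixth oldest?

Sorted oldest-first by Ma: G (2419), D (2116), A (1012), B (497.3), F (479), C (273.4), E (212.2).
The fifth oldest is F at 479 Ma, which lies in 485.4–443.8 Ma: the Ordovician.
The sixth oldest is C at 273.4 Ma; separation = |479 − 273.4| = 205.6 Myr.

F, in the Ordovician; 205.6 million years to C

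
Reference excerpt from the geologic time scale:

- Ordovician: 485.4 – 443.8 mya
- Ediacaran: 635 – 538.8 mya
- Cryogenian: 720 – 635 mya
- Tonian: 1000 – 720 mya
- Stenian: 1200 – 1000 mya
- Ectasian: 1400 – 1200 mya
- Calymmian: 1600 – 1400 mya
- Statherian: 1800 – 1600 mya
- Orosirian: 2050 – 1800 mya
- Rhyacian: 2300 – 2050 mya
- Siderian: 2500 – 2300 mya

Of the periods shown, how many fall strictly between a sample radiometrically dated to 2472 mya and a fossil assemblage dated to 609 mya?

8

The older date is 2472 Ma and the younger is 609 Ma.
Periods with start < 2472 and end > 609 Ma: Rhyacian (2300–2050), Orosirian (2050–1800), Statherian (1800–1600), Calymmian (1600–1400), Ectasian (1400–1200), Stenian (1200–1000), Tonian (1000–720), Cryogenian (720–635).
That is 8 complete periods.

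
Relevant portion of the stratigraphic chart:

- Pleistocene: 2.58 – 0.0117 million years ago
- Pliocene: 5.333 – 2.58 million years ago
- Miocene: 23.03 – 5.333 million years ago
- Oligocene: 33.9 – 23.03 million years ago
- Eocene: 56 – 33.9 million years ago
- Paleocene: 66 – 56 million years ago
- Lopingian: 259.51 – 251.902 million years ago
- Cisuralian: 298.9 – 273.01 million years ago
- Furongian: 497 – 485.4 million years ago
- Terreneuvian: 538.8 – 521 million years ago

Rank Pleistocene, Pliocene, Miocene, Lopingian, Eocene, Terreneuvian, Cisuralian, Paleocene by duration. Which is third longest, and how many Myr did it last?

Terreneuvian, 17.8 million years

Start − end for each: Pleistocene 2.58 − 0.0117 = 2.5683; Pliocene 5.333 − 2.58 = 2.753; Miocene 23.03 − 5.333 = 17.697; Lopingian 259.51 − 251.902 = 7.608; Eocene 56 − 33.9 = 22.1; Terreneuvian 538.8 − 521 = 17.8; Cisuralian 298.9 − 273.01 = 25.89; Paleocene 66 − 56 = 10.
Ranking these from longest: Cisuralian > Eocene > Terreneuvian > Miocene > Paleocene > Lopingian > Pliocene > Pleistocene.
Position 3 in that ranking is Terreneuvian, which lasted 17.8 Myr.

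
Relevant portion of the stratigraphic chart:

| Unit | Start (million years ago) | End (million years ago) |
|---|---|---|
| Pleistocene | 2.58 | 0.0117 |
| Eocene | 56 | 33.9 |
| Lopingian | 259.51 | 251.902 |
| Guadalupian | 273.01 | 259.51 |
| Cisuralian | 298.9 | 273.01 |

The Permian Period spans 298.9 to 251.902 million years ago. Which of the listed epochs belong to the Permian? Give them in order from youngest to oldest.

Epochs with both bounds inside 298.9–251.902 Ma: Lopingian (259.51–251.902), Guadalupian (273.01–259.51), Cisuralian (298.9–273.01).

Lopingian, Guadalupian, Cisuralian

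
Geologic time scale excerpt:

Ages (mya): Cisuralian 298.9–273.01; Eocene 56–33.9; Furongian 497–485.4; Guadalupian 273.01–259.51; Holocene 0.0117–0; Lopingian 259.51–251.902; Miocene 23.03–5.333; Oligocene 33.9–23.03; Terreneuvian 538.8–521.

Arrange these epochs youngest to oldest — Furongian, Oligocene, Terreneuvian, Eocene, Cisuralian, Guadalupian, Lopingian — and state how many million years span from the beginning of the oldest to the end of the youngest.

Oligocene, Eocene, Lopingian, Guadalupian, Cisuralian, Furongian, Terreneuvian; total span 515.77 Myr

Start ages (Ma): Terreneuvian 538.8, Furongian 497, Cisuralian 298.9, Guadalupian 273.01, Lopingian 259.51, Eocene 56, Oligocene 33.9.
Ordered youngest to oldest: Oligocene, Eocene, Lopingian, Guadalupian, Cisuralian, Furongian, Terreneuvian.
Span = 538.8 − 23.03 = 515.77 Myr.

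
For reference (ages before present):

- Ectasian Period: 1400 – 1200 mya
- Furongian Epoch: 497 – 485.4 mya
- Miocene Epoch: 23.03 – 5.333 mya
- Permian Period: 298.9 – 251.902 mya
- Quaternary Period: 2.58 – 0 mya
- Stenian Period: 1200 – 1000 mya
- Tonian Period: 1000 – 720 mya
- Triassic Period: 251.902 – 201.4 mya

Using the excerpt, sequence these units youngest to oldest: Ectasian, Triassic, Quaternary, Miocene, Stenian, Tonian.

The oldest of these is Ectasian (starts 1400 Ma) and the youngest is Quaternary (ends 0 Ma).
In between, by decreasing start age: Stenian (1200), Tonian (1000), Triassic (251.902), Miocene (23.03).
Listing youngest first means reversing that sequence.

Quaternary, Miocene, Triassic, Tonian, Stenian, Ectasian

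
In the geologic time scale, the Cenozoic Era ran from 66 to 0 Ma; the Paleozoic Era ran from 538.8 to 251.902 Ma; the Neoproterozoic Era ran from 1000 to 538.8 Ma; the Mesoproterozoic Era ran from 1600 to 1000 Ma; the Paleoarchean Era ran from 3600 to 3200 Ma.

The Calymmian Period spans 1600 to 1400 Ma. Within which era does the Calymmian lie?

Mesoproterozoic

The Calymmian (1600–1400 Ma) lies entirely within 1600–1000 Ma, the Mesoproterozoic Era.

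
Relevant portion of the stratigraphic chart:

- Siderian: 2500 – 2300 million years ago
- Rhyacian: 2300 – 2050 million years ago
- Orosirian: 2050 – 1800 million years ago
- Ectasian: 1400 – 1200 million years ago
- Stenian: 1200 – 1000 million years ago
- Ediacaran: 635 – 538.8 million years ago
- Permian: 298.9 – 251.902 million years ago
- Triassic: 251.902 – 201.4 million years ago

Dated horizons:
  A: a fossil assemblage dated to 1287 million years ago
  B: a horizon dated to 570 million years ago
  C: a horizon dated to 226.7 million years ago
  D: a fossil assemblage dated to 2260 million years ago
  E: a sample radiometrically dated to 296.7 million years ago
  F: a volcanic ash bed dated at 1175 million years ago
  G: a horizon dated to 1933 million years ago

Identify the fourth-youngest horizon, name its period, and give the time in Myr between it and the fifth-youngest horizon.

Smaller Ma means younger, so youngest first: C 226.7 < E 296.7 < B 570 < F 1175 < A 1287 < G 1933 < D 2260.
Counting 4 along gives F (1175 Ma); the excerpt puts that inside the Stenian, 1200–1000 Ma.
Next in line is A (1287 Ma), and 1287 − 1175 = 112 Myr.

F, in the Stenian; 112 million years to A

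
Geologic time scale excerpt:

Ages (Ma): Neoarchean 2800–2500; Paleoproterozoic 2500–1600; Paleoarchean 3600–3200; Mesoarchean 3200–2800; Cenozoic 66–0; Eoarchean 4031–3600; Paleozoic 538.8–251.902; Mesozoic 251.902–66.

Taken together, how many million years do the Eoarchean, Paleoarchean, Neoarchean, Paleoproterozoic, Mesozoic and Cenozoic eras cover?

2282.902 million years

Duration is start − end for each: (4031 − 3600) + (3600 − 3200) + (2800 − 2500) + (2500 − 1600) + (251.902 − 66) + (66 − 0).
That is 431 + 400 + 300 + 900 + 185.902 + 66, which totals 2282.902 million years.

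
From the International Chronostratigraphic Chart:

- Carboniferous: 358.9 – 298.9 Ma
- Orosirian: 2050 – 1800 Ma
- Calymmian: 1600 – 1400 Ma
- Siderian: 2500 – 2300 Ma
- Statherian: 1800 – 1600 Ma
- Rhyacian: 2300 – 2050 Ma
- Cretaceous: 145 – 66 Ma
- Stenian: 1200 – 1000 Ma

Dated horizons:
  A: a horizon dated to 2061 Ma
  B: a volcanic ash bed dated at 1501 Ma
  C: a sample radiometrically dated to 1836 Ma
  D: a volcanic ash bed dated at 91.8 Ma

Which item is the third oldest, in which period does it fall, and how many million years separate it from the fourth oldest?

B, in the Calymmian; 1409.2 million years to D

Sorted oldest-first by Ma: A (2061), C (1836), B (1501), D (91.8).
The third oldest is B at 1501 Ma, which lies in 1600–1400 Ma: the Calymmian.
The fourth oldest is D at 91.8 Ma; separation = |1501 − 91.8| = 1409.2 Myr.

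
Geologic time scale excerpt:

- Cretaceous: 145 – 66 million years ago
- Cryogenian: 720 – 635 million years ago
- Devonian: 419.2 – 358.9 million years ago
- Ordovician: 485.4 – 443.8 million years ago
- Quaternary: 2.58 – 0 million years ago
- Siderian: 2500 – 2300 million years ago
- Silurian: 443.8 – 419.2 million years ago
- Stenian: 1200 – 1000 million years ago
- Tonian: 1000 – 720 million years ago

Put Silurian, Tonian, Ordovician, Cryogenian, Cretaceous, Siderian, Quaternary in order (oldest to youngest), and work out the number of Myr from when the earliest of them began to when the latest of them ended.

From the excerpt: Silurian 443.8–419.2; Tonian 1000–720; Ordovician 485.4–443.8; Cryogenian 720–635; Cretaceous 145–66; Siderian 2500–2300; Quaternary 2.58–0 (Ma).
Larger Ma is earlier, so the oldest is Siderian and the youngest is Quaternary; oldest to youngest: Siderian, Tonian, Cryogenian, Ordovician, Silurian, Cretaceous, Quaternary.
Oldest start 2500 minus youngest end 0 gives 2500 Myr overall.

Siderian, Tonian, Cryogenian, Ordovician, Silurian, Cretaceous, Quaternary; total span 2500 Myr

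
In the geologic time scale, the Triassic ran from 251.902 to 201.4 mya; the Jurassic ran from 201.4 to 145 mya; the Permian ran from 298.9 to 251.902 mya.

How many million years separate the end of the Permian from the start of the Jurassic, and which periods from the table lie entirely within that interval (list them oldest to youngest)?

50.502 million years; Triassic

The Permian closes at 251.902 Ma and the Jurassic opens at 201.4 Ma, so the interval is 251.902 − 201.4 = 50.502 Myr.
A period fits inside if it starts at or after 251.902 Ma and ends at or before 201.4 Ma; oldest first that gives Triassic.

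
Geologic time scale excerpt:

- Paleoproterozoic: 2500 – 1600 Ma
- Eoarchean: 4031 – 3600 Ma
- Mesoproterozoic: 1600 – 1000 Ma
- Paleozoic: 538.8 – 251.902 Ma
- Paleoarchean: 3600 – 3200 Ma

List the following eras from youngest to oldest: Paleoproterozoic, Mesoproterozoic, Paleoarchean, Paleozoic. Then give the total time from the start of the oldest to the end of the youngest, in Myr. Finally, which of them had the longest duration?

Paleozoic → Mesoproterozoic → Paleoproterozoic → Paleoarchean; total span 3348.098 Myr; longest is Paleoproterozoic

From the excerpt: Paleoproterozoic 2500–1600; Mesoproterozoic 1600–1000; Paleoarchean 3600–3200; Paleozoic 538.8–251.902 (Ma).
Larger Ma is earlier, so the oldest is Paleoarchean and the youngest is Paleozoic; youngest to oldest: Paleozoic, Mesoproterozoic, Paleoproterozoic, Paleoarchean.
Oldest start 3600 minus youngest end 251.902 gives 3348.098 Myr overall.
Individual lengths (start − end): Paleoproterozoic 900; Paleoarchean 400; Mesoproterozoic 600; Paleozoic 286.898. The largest is Paleoproterozoic at 900 Myr.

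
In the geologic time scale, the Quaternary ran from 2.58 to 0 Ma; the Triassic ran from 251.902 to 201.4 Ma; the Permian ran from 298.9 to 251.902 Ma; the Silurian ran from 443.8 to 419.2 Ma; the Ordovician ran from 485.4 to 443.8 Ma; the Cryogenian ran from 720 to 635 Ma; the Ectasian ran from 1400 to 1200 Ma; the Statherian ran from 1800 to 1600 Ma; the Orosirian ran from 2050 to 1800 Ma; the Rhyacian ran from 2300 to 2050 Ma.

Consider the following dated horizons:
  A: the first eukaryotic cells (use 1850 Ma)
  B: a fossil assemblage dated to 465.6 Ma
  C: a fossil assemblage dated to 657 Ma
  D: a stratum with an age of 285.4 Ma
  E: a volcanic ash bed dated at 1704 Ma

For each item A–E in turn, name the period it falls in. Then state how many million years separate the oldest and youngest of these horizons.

A — Orosirian; B — Ordovician; C — Cryogenian; D — Permian; E — Statherian; span 1564.6 million years

Match each age against the start–end ranges in the excerpt: A = 1850 Ma → Orosirian (2050–1800); B = 465.6 Ma → Ordovician (485.4–443.8); C = 657 Ma → Cryogenian (720–635); D = 285.4 Ma → Permian (298.9–251.902); E = 1704 Ma → Statherian (1800–1600).
The largest age is 1850 Ma and the smallest is 285.4 Ma; their difference is 1564.6 Myr.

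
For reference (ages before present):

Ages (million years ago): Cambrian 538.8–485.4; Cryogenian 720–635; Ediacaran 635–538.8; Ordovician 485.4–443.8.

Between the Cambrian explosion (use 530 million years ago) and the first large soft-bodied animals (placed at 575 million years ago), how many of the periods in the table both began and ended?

0

Checking each listed span, none has both start < 575 Ma and end > 530 Ma — every period straddles one of the two dates or lies outside them — so the count is 0.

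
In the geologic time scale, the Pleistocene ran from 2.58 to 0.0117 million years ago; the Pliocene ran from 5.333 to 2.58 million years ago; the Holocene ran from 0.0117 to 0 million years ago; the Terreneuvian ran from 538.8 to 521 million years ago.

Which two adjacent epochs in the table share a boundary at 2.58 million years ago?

The Pliocene ends at 2.58 million years ago and the Pleistocene begins at 2.58 million years ago, so they share that boundary.

Pliocene and Pleistocene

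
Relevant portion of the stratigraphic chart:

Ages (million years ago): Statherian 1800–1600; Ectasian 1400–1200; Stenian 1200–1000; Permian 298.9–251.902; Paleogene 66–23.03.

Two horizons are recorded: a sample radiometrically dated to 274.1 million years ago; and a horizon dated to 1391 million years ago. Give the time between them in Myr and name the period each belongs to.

1116.9 million years apart; the first in the Permian, the second in the Ectasian

Elapsed time: 1391 − 274.1 = 1116.9 Myr.
274.1 Ma lies within 298.9–251.902 Ma: Permian.
1391 Ma lies within 1400–1200 Ma: Ectasian.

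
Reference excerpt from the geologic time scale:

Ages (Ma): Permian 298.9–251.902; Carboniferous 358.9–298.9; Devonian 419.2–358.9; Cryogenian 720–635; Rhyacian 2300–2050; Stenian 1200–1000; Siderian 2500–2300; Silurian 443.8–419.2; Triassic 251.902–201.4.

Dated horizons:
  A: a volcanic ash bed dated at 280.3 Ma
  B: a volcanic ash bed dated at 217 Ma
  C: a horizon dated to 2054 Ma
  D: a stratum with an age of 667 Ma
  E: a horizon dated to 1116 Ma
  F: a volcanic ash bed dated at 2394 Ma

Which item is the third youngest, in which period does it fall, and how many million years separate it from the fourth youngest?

Sorted youngest-first by Ma: B (217), A (280.3), D (667), E (1116), C (2054), F (2394).
The third youngest is D at 667 Ma, which lies in 720–635 Ma: the Cryogenian.
The fourth youngest is E at 1116 Ma; separation = |667 − 1116| = 449 Myr.

D, in the Cryogenian; 449 million years to E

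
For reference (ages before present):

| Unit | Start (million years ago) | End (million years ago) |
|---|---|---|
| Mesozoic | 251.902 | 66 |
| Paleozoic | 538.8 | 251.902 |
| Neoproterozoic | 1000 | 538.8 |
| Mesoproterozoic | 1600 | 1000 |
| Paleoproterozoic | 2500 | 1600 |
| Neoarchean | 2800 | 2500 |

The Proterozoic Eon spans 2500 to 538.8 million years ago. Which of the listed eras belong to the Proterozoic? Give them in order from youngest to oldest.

Neoproterozoic, Mesoproterozoic, Paleoproterozoic

Eras with both bounds inside 2500–538.8 Ma: Neoproterozoic (1000–538.8), Mesoproterozoic (1600–1000), Paleoproterozoic (2500–1600).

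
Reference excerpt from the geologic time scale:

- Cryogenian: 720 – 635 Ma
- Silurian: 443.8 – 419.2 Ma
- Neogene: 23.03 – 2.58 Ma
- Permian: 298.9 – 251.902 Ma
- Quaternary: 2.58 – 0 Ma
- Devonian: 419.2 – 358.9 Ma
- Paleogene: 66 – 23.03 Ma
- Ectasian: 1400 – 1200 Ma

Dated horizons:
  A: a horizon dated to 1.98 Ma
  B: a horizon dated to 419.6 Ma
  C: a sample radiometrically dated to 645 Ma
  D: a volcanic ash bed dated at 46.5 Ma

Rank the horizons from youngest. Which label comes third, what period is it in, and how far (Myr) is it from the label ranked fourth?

B, in the Silurian; 225.4 million years to C

Sorted youngest-first by Ma: A (1.98), D (46.5), B (419.6), C (645).
The third youngest is B at 419.6 Ma, which lies in 443.8–419.2 Ma: the Silurian.
The fourth youngest is C at 645 Ma; separation = |419.6 − 645| = 225.4 Myr.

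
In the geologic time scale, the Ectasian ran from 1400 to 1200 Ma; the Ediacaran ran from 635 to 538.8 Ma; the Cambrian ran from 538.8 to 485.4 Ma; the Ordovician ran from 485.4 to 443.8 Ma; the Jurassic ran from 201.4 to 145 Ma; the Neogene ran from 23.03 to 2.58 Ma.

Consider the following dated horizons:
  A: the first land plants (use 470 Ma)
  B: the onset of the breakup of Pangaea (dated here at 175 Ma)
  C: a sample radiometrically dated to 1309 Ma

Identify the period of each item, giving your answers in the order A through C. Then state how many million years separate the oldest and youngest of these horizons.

A — Ordovician; B — Jurassic; C — Ectasian; span 1134 million years

Match each age against the start–end ranges in the excerpt: A = 470 Ma → Ordovician (485.4–443.8); B = 175 Ma → Jurassic (201.4–145); C = 1309 Ma → Ectasian (1400–1200).
The largest age is 1309 Ma and the smallest is 175 Ma; their difference is 1134 Myr.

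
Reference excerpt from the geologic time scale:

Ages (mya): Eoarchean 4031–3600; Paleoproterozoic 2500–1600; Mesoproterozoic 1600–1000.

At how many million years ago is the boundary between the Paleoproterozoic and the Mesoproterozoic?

1600 mya

The Paleoproterozoic ends and the Mesoproterozoic begins at 1600 mya.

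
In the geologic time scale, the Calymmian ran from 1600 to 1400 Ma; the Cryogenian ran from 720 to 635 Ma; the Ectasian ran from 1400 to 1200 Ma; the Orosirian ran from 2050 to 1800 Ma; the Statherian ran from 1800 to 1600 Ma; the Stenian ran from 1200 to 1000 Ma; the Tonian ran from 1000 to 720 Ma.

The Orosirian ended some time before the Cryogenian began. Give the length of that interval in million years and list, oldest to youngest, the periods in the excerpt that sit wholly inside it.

The Orosirian closes at 1800 Ma and the Cryogenian opens at 720 Ma, so the interval is 1800 − 720 = 1080 Myr.
A period fits inside if it starts at or after 1800 Ma and ends at or before 720 Ma; oldest first that gives Statherian, Calymmian, Ectasian, Stenian, Tonian.

1080 million years; Statherian, Calymmian, Ectasian, Stenian, Tonian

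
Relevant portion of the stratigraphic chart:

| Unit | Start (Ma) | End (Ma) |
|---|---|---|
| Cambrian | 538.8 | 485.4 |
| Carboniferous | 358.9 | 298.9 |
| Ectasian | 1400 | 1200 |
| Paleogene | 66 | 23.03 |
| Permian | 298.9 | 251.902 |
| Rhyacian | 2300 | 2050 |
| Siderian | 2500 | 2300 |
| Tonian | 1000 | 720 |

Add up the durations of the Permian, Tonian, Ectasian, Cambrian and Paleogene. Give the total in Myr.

623.368 million years

Each duration: Permian = 46.998; Tonian = 280; Ectasian = 200; Cambrian = 53.4; Paleogene = 42.97.
Sum: 46.998 + 280 + 200 + 53.4 + 42.97 = 623.368 Myr.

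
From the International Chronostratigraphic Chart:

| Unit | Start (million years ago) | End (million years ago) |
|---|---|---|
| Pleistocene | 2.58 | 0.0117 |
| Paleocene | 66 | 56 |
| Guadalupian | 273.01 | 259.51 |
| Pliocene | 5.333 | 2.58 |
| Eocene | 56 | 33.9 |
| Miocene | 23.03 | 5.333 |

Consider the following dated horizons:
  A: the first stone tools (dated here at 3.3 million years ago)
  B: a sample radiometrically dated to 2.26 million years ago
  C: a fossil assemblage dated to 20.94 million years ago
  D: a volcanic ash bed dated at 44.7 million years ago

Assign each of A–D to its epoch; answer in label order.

Match each age against the start–end ranges in the excerpt: A = 3.3 Ma → Pliocene (5.333–2.58); B = 2.26 Ma → Pleistocene (2.58–0.0117); C = 20.94 Ma → Miocene (23.03–5.333); D = 44.7 Ma → Eocene (56–33.9).

A — Pliocene; B — Pleistocene; C — Miocene; D — Eocene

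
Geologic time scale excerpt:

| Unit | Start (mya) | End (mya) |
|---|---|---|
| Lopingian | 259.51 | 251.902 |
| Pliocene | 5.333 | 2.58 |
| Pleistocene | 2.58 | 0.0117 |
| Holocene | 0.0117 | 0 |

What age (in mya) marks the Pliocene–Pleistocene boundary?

The Pliocene ends and the Pleistocene begins at 2.58 mya.

2.58 mya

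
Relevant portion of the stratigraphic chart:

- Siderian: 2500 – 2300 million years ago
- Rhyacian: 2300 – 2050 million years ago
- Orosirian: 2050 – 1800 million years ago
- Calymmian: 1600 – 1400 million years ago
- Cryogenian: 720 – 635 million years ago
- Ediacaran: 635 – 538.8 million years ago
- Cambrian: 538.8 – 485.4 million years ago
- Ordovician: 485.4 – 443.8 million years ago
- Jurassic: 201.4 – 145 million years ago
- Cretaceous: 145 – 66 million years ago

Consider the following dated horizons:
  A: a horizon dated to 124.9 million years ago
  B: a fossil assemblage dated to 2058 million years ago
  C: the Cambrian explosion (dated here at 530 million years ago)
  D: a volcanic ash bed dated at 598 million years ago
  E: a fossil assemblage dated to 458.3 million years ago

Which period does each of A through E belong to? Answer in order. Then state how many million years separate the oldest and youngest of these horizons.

Match each age against the start–end ranges in the excerpt: A = 124.9 Ma → Cretaceous (145–66); B = 2058 Ma → Rhyacian (2300–2050); C = 530 Ma → Cambrian (538.8–485.4); D = 598 Ma → Ediacaran (635–538.8); E = 458.3 Ma → Ordovician (485.4–443.8).
The largest age is 2058 Ma and the smallest is 124.9 Ma; their difference is 1933.1 Myr.

A — Cretaceous; B — Rhyacian; C — Cambrian; D — Ediacaran; E — Ordovician; span 1933.1 million years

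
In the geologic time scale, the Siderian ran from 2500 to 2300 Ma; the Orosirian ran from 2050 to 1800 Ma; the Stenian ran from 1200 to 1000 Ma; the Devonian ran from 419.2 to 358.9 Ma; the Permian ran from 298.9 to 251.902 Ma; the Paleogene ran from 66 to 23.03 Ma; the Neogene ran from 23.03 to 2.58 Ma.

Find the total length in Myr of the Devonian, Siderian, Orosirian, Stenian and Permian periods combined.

757.298 million years

Duration is start − end for each: (419.2 − 358.9) + (2500 − 2300) + (2050 − 1800) + (1200 − 1000) + (298.9 − 251.902).
That is 60.3 + 200 + 250 + 200 + 46.998, which totals 757.298 million years.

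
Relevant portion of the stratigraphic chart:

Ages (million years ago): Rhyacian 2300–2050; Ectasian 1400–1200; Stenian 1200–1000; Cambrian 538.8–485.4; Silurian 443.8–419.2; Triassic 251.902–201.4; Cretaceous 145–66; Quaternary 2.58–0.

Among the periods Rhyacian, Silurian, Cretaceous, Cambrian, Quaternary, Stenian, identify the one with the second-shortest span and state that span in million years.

Silurian, 24.6 million years

Durations: Rhyacian 250; Silurian 24.6; Cretaceous 79; Cambrian 53.4; Quaternary 2.58; Stenian 200 Myr.
Sorted shortest-first: Quaternary (2.58), Silurian (24.6), Cambrian (53.4), Cretaceous (79), Stenian (200), Rhyacian (250).
The second shortest is Silurian at 24.6 Myr.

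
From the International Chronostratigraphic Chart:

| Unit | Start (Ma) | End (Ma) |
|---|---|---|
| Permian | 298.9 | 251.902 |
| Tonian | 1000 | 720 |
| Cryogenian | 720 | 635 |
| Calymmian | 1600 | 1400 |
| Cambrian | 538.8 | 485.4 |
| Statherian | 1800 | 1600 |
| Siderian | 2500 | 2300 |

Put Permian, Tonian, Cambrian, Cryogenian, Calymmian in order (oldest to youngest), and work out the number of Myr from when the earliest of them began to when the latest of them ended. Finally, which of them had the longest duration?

From the excerpt: Permian 298.9–251.902; Tonian 1000–720; Cambrian 538.8–485.4; Cryogenian 720–635; Calymmian 1600–1400 (Ma).
Larger Ma is earlier, so the oldest is Calymmian and the youngest is Permian; oldest to youngest: Calymmian, Tonian, Cryogenian, Cambrian, Permian.
Oldest start 1600 minus youngest end 251.902 gives 1348.098 Myr overall.
Individual lengths (start − end): Cambrian 53.4; Permian 46.998; Calymmian 200; Tonian 280; Cryogenian 85. The largest is Tonian at 280 Myr.

Calymmian, Tonian, Cryogenian, Cambrian, Permian; total span 1348.098 Myr; longest is Tonian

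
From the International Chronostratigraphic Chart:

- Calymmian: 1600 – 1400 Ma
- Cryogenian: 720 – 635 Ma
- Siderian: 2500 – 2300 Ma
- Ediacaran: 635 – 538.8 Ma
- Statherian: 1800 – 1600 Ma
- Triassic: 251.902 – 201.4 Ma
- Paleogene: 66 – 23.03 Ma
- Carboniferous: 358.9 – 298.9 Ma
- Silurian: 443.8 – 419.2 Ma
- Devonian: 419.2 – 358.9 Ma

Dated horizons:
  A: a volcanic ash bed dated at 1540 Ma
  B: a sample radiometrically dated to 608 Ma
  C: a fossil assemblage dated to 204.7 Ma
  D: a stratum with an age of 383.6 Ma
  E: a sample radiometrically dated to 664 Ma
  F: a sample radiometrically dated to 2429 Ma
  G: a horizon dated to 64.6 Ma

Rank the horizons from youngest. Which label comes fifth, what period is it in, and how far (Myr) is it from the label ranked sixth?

Smaller Ma means younger, so youngest first: G 64.6 < C 204.7 < D 383.6 < B 608 < E 664 < A 1540 < F 2429.
Counting 5 along gives E (664 Ma); the excerpt puts that inside the Cryogenian, 720–635 Ma.
Next in line is A (1540 Ma), and 1540 − 664 = 876 Myr.

E, in the Cryogenian; 876 million years to A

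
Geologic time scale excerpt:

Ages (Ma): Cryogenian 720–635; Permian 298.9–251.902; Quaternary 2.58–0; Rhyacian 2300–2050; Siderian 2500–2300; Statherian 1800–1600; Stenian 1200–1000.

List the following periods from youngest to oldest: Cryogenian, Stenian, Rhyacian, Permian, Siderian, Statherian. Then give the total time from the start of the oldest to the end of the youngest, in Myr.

Start ages (Ma): Siderian 2500, Rhyacian 2300, Statherian 1800, Stenian 1200, Cryogenian 720, Permian 298.9.
Ordered youngest to oldest: Permian, Cryogenian, Stenian, Statherian, Rhyacian, Siderian.
Span = 2500 − 251.902 = 2248.098 Myr.

Permian, Cryogenian, Stenian, Statherian, Rhyacian, Siderian; total span 2248.098 Myr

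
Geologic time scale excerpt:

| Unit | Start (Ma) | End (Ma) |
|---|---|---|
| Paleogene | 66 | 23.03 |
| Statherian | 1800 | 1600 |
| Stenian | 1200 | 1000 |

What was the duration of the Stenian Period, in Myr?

1200 − 1000 = 200 million years.

200 million years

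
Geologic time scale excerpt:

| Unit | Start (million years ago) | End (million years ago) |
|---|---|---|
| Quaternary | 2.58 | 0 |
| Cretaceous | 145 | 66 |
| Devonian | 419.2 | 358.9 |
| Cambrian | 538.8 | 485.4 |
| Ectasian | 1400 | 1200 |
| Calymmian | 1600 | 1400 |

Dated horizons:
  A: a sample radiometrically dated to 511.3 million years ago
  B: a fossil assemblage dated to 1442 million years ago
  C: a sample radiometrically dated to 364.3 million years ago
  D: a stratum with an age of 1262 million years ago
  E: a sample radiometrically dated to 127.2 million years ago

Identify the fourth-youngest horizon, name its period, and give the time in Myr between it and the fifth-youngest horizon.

Sorted youngest-first by Ma: E (127.2), C (364.3), A (511.3), D (1262), B (1442).
The fourth youngest is D at 1262 Ma, which lies in 1400–1200 Ma: the Ectasian.
The fifth youngest is B at 1442 Ma; separation = |1262 − 1442| = 180 Myr.

D, in the Ectasian; 180 million years to B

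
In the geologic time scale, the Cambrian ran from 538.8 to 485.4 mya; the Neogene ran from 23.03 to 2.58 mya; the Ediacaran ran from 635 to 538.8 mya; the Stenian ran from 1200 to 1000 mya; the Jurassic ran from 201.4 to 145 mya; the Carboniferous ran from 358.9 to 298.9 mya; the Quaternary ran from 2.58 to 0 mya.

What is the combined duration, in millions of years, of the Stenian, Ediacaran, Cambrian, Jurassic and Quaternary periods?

408.58 million years

Duration is start − end for each: (1200 − 1000) + (635 − 538.8) + (538.8 − 485.4) + (201.4 − 145) + (2.58 − 0).
That is 200 + 96.2 + 53.4 + 56.4 + 2.58, which totals 408.58 million years.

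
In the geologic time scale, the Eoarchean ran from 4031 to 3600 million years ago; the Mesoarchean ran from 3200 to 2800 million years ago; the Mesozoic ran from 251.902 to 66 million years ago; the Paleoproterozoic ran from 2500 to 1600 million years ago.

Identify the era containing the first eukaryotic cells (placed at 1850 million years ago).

Paleoproterozoic

1850 Ma lies between 2500 and 1600 Ma, so it falls in the Paleoproterozoic.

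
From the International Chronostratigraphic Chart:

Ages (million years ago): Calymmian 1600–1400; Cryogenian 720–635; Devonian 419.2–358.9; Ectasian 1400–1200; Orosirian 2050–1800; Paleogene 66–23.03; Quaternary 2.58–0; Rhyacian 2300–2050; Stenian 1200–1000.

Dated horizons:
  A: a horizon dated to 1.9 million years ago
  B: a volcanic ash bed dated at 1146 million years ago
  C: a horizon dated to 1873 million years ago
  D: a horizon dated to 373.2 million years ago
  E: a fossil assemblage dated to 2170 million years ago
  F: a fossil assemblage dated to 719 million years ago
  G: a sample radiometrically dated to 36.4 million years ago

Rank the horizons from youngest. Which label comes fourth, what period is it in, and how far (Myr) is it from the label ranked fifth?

F, in the Cryogenian; 427 million years to B

Smaller Ma means younger, so youngest first: A 1.9 < G 36.4 < D 373.2 < F 719 < B 1146 < C 1873 < E 2170.
Counting 4 along gives F (719 Ma); the excerpt puts that inside the Cryogenian, 720–635 Ma.
Next in line is B (1146 Ma), and 1146 − 719 = 427 Myr.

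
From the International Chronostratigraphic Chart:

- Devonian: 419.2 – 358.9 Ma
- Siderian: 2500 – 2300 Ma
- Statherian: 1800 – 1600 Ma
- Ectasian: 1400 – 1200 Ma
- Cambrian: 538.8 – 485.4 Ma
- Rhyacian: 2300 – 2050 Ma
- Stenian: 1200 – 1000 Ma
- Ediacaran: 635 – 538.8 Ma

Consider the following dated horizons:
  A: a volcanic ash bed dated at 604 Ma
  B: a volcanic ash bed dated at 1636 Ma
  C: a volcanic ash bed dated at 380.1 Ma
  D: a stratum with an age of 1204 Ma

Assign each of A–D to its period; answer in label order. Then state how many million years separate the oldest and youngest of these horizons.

Match each age against the start–end ranges in the excerpt: A = 604 Ma → Ediacaran (635–538.8); B = 1636 Ma → Statherian (1800–1600); C = 380.1 Ma → Devonian (419.2–358.9); D = 1204 Ma → Ectasian (1400–1200).
The largest age is 1636 Ma and the smallest is 380.1 Ma; their difference is 1255.9 Myr.

A — Ediacaran; B — Statherian; C — Devonian; D — Ectasian; span 1255.9 million years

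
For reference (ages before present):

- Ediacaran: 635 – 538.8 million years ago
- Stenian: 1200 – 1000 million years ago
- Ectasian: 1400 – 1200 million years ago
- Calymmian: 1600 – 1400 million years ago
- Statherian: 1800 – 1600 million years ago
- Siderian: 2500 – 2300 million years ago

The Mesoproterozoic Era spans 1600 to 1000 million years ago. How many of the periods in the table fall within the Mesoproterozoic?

3

Periods inside 1600–1000 Ma: Calymmian, Ectasian, Stenian — 3 in total.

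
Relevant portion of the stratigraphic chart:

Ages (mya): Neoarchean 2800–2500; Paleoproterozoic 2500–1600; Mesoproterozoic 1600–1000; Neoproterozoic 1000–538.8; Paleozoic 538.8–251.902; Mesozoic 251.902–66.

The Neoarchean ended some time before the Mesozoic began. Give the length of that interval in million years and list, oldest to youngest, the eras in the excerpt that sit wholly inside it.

2248.098 million years; Paleoproterozoic, Mesoproterozoic, Neoproterozoic, Paleozoic

The Neoarchean closes at 2500 Ma and the Mesozoic opens at 251.902 Ma, so the interval is 2500 − 251.902 = 2248.098 Myr.
An era fits inside if it starts at or after 2500 Ma and ends at or before 251.902 Ma; oldest first that gives Paleoproterozoic, Mesoproterozoic, Neoproterozoic, Paleozoic.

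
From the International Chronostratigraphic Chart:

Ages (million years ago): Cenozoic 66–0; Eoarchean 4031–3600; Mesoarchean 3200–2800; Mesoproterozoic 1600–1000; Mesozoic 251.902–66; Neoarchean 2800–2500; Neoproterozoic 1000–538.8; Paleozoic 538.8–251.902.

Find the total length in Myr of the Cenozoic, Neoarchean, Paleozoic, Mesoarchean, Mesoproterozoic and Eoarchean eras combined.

Duration is start − end for each: (66 − 0) + (2800 − 2500) + (538.8 − 251.902) + (3200 − 2800) + (1600 − 1000) + (4031 − 3600).
That is 66 + 300 + 286.898 + 400 + 600 + 431, which totals 2083.898 million years.

2083.898 million years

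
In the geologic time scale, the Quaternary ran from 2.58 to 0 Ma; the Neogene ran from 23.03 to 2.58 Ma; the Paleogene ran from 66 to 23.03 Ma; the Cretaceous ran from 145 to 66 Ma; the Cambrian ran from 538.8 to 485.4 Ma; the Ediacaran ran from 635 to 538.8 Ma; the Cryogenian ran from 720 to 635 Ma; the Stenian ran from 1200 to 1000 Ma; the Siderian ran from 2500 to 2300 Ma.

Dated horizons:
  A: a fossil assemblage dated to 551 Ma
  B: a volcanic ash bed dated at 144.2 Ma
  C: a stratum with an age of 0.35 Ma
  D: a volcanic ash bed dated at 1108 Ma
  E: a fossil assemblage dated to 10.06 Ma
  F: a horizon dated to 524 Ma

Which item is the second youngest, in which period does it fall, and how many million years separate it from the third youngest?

Sorted youngest-first by Ma: C (0.35), E (10.06), B (144.2), F (524), A (551), D (1108).
The second youngest is E at 10.06 Ma, which lies in 23.03–2.58 Ma: the Neogene.
The third youngest is B at 144.2 Ma; separation = |10.06 − 144.2| = 134.14 Myr.

E, in the Neogene; 134.14 million years to B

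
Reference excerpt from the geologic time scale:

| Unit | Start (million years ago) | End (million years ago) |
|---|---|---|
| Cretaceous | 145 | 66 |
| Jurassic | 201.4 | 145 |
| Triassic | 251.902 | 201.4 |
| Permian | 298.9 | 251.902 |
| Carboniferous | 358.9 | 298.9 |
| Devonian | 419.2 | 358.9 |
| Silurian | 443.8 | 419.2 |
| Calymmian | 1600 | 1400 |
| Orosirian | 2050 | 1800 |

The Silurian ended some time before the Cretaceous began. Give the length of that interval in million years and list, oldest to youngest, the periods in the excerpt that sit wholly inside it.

End of Silurian = 419.2 Ma; start of Cretaceous = 145 Ma.
Gap = 419.2 − 145 = 274.2 Myr.
Periods wholly inside 419.2–145 Ma: Devonian (419.2–358.9), Carboniferous (358.9–298.9), Permian (298.9–251.902), Triassic (251.902–201.4), Jurassic (201.4–145).

274.2 million years; Devonian, Carboniferous, Permian, Triassic, Jurassic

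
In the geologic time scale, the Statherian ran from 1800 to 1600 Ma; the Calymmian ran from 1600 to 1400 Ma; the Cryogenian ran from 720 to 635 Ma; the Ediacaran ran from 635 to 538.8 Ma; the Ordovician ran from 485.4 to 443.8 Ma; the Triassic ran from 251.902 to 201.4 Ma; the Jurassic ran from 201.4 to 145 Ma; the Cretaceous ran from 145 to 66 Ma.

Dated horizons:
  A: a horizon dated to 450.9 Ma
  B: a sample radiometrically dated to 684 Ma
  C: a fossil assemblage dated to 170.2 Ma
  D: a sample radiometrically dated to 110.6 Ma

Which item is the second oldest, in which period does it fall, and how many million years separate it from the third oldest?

Sorted oldest-first by Ma: B (684), A (450.9), C (170.2), D (110.6).
The second oldest is A at 450.9 Ma, which lies in 485.4–443.8 Ma: the Ordovician.
The third oldest is C at 170.2 Ma; separation = |450.9 − 170.2| = 280.7 Myr.

A, in the Ordovician; 280.7 million years to C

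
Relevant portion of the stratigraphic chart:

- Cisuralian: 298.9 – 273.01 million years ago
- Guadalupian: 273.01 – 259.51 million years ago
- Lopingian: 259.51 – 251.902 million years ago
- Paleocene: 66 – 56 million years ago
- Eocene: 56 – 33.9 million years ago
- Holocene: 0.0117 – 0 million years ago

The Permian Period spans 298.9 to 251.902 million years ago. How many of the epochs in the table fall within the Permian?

Epochs inside 298.9–251.902 Ma: Cisuralian, Guadalupian, Lopingian — 3 in total.

3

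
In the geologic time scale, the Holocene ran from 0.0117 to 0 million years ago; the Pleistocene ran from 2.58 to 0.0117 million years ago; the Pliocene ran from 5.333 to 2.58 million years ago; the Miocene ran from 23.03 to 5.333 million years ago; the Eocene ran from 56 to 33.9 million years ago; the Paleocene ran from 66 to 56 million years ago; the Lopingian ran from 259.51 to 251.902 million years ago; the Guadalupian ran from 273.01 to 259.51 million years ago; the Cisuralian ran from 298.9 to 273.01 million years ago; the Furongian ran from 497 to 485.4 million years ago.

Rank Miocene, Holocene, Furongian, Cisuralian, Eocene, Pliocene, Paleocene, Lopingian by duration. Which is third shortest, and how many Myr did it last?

Lopingian, 7.608 million years

Durations: Miocene 17.697; Holocene 0.0117; Furongian 11.6; Cisuralian 25.89; Eocene 22.1; Pliocene 2.753; Paleocene 10; Lopingian 7.608 Myr.
Sorted shortest-first: Holocene (0.0117), Pliocene (2.753), Lopingian (7.608), Paleocene (10), Furongian (11.6), Miocene (17.697), Eocene (22.1), Cisuralian (25.89).
The third shortest is Lopingian at 7.608 Myr.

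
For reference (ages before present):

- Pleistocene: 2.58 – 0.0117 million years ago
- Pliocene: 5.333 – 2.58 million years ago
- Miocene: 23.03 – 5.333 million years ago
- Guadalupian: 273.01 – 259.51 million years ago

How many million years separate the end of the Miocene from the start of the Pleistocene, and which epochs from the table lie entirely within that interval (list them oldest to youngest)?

2.753 million years; Pliocene

End of Miocene = 5.333 Ma; start of Pleistocene = 2.58 Ma.
Gap = 5.333 − 2.58 = 2.753 Myr.
Epochs wholly inside 5.333–2.58 Ma: Pliocene (5.333–2.58).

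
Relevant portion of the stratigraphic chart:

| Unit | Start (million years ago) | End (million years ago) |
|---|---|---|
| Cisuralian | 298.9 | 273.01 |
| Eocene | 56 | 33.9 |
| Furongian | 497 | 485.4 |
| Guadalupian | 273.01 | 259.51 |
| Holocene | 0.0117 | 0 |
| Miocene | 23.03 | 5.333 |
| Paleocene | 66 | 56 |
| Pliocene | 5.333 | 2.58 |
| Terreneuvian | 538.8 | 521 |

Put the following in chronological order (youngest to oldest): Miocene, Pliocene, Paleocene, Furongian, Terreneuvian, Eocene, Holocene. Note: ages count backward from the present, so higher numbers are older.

Read off each span (Ma): Miocene 23.03–5.333; Pliocene 5.333–2.58; Paleocene 66–56; Furongian 497–485.4; Terreneuvian 538.8–521; Eocene 56–33.9; Holocene 0.0117–0.
Larger Ma is older, so oldest→youngest is Terreneuvian, Furongian, Paleocene, Eocene, Miocene, Pliocene, Holocene; reverse it for youngest→oldest.

Holocene, then Pliocene, then Miocene, then Eocene, then Paleocene, then Furongian, then Terreneuvian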